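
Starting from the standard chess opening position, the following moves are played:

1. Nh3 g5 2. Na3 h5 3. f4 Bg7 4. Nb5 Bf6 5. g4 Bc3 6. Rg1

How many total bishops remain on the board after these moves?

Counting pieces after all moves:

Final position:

  a b c d e f g h
  ─────────────────
8│♜ ♞ ♝ ♛ ♚ · ♞ ♜│8
7│♟ ♟ ♟ ♟ ♟ ♟ · ·│7
6│· · · · · · · ·│6
5│· ♘ · · · · ♟ ♟│5
4│· · · · · ♙ ♙ ·│4
3│· · ♝ · · · · ♘│3
2│♙ ♙ ♙ ♙ ♙ · · ♙│2
1│♖ · ♗ ♕ ♔ ♗ ♖ ·│1
  ─────────────────
  a b c d e f g h


4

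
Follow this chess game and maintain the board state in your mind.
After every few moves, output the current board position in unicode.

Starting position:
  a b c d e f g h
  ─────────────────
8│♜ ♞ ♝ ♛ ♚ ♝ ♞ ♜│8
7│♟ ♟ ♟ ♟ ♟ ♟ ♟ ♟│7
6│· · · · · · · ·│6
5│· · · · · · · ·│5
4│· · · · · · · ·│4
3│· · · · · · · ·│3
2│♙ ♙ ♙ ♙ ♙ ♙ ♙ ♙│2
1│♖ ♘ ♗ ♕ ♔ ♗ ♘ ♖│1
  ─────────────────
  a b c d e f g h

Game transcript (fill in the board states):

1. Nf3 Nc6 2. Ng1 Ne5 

  a b c d e f g h
  ─────────────────
8│♜ · ♝ ♛ ♚ ♝ ♞ ♜│8
7│♟ ♟ ♟ ♟ ♟ ♟ ♟ ♟│7
6│· · · · · · · ·│6
5│· · · · ♞ · · ·│5
4│· · · · · · · ·│4
3│· · · · · · · ·│3
2│♙ ♙ ♙ ♙ ♙ ♙ ♙ ♙│2
1│♖ ♘ ♗ ♕ ♔ ♗ ♘ ♖│1
  ─────────────────
  a b c d e f g h

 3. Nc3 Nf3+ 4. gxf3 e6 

  a b c d e f g h
  ─────────────────
8│♜ · ♝ ♛ ♚ ♝ ♞ ♜│8
7│♟ ♟ ♟ ♟ · ♟ ♟ ♟│7
6│· · · · ♟ · · ·│6
5│· · · · · · · ·│5
4│· · · · · · · ·│4
3│· · ♘ · · ♙ · ·│3
2│♙ ♙ ♙ ♙ ♙ ♙ · ♙│2
1│♖ · ♗ ♕ ♔ ♗ ♘ ♖│1
  ─────────────────
  a b c d e f g h

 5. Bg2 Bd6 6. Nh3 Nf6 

  a b c d e f g h
  ─────────────────
8│♜ · ♝ ♛ ♚ · · ♜│8
7│♟ ♟ ♟ ♟ · ♟ ♟ ♟│7
6│· · · ♝ ♟ ♞ · ·│6
5│· · · · · · · ·│5
4│· · · · · · · ·│4
3│· · ♘ · · ♙ · ♘│3
2│♙ ♙ ♙ ♙ ♙ ♙ ♗ ♙│2
1│♖ · ♗ ♕ ♔ · · ♖│1
  ─────────────────
  a b c d e f g h

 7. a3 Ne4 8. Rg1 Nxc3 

  a b c d e f g h
  ─────────────────
8│♜ · ♝ ♛ ♚ · · ♜│8
7│♟ ♟ ♟ ♟ · ♟ ♟ ♟│7
6│· · · ♝ ♟ · · ·│6
5│· · · · · · · ·│5
4│· · · · · · · ·│4
3│♙ · ♞ · · ♙ · ♘│3
2│· ♙ ♙ ♙ ♙ ♙ ♗ ♙│2
1│♖ · ♗ ♕ ♔ · ♖ ·│1
  ─────────────────
  a b c d e f g h

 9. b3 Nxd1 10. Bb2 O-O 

  a b c d e f g h
  ─────────────────
8│♜ · ♝ ♛ · ♜ ♚ ·│8
7│♟ ♟ ♟ ♟ · ♟ ♟ ♟│7
6│· · · ♝ ♟ · · ·│6
5│· · · · · · · ·│5
4│· · · · · · · ·│4
3│♙ ♙ · · · ♙ · ♘│3
2│· ♗ ♙ ♙ ♙ ♙ ♗ ♙│2
1│♖ · · ♞ ♔ · ♖ ·│1
  ─────────────────
  a b c d e f g h



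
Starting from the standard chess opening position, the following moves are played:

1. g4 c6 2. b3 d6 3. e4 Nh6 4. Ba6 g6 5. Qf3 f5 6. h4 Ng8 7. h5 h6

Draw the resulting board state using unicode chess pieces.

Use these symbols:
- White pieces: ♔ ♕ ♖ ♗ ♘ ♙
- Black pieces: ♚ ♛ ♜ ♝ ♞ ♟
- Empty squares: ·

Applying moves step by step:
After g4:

♜ ♞ ♝ ♛ ♚ ♝ ♞ ♜
♟ ♟ ♟ ♟ ♟ ♟ ♟ ♟
· · · · · · · ·
· · · · · · · ·
· · · · · · ♙ ·
· · · · · · · ·
♙ ♙ ♙ ♙ ♙ ♙ · ♙
♖ ♘ ♗ ♕ ♔ ♗ ♘ ♖


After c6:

♜ ♞ ♝ ♛ ♚ ♝ ♞ ♜
♟ ♟ · ♟ ♟ ♟ ♟ ♟
· · ♟ · · · · ·
· · · · · · · ·
· · · · · · ♙ ·
· · · · · · · ·
♙ ♙ ♙ ♙ ♙ ♙ · ♙
♖ ♘ ♗ ♕ ♔ ♗ ♘ ♖


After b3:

♜ ♞ ♝ ♛ ♚ ♝ ♞ ♜
♟ ♟ · ♟ ♟ ♟ ♟ ♟
· · ♟ · · · · ·
· · · · · · · ·
· · · · · · ♙ ·
· ♙ · · · · · ·
♙ · ♙ ♙ ♙ ♙ · ♙
♖ ♘ ♗ ♕ ♔ ♗ ♘ ♖


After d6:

♜ ♞ ♝ ♛ ♚ ♝ ♞ ♜
♟ ♟ · · ♟ ♟ ♟ ♟
· · ♟ ♟ · · · ·
· · · · · · · ·
· · · · · · ♙ ·
· ♙ · · · · · ·
♙ · ♙ ♙ ♙ ♙ · ♙
♖ ♘ ♗ ♕ ♔ ♗ ♘ ♖


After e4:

♜ ♞ ♝ ♛ ♚ ♝ ♞ ♜
♟ ♟ · · ♟ ♟ ♟ ♟
· · ♟ ♟ · · · ·
· · · · · · · ·
· · · · ♙ · ♙ ·
· ♙ · · · · · ·
♙ · ♙ ♙ · ♙ · ♙
♖ ♘ ♗ ♕ ♔ ♗ ♘ ♖


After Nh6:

♜ ♞ ♝ ♛ ♚ ♝ · ♜
♟ ♟ · · ♟ ♟ ♟ ♟
· · ♟ ♟ · · · ♞
· · · · · · · ·
· · · · ♙ · ♙ ·
· ♙ · · · · · ·
♙ · ♙ ♙ · ♙ · ♙
♖ ♘ ♗ ♕ ♔ ♗ ♘ ♖


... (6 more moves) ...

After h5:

♜ ♞ ♝ ♛ ♚ ♝ ♞ ♜
♟ ♟ · · ♟ · · ♟
♗ · ♟ ♟ · · ♟ ·
· · · · · ♟ · ♙
· · · · ♙ · ♙ ·
· ♙ · · · ♕ · ·
♙ · ♙ ♙ · ♙ · ·
♖ ♘ ♗ · ♔ · ♘ ♖


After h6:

♜ ♞ ♝ ♛ ♚ ♝ ♞ ♜
♟ ♟ · · ♟ · · ·
♗ · ♟ ♟ · · ♟ ♟
· · · · · ♟ · ♙
· · · · ♙ · ♙ ·
· ♙ · · · ♕ · ·
♙ · ♙ ♙ · ♙ · ·
♖ ♘ ♗ · ♔ · ♘ ♖



  a b c d e f g h
  ─────────────────
8│♜ ♞ ♝ ♛ ♚ ♝ ♞ ♜│8
7│♟ ♟ · · ♟ · · ·│7
6│♗ · ♟ ♟ · · ♟ ♟│6
5│· · · · · ♟ · ♙│5
4│· · · · ♙ · ♙ ·│4
3│· ♙ · · · ♕ · ·│3
2│♙ · ♙ ♙ · ♙ · ·│2
1│♖ ♘ ♗ · ♔ · ♘ ♖│1
  ─────────────────
  a b c d e f g h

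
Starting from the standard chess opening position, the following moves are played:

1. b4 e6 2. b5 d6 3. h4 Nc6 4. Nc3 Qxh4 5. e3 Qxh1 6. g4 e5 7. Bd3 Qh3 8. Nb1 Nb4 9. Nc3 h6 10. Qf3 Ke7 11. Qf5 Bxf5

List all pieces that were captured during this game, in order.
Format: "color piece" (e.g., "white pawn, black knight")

Tracking captures:
  Qxh4: captured white pawn
  Qxh1: captured white rook
  Bxf5: captured white queen

white pawn, white rook, white queen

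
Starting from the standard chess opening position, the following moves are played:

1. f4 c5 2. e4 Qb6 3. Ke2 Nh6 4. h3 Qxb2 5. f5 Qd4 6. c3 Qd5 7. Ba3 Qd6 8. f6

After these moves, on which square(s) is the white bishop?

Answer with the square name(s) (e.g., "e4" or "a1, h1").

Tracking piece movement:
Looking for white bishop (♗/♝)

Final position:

  a b c d e f g h
  ─────────────────
8│♜ ♞ ♝ · ♚ ♝ · ♜│8
7│♟ ♟ · ♟ ♟ ♟ ♟ ♟│7
6│· · · ♛ · ♙ · ♞│6
5│· · ♟ · · · · ·│5
4│· · · · ♙ · · ·│4
3│♗ · ♙ · · · · ♙│3
2│♙ · · ♙ ♔ · ♙ ·│2
1│♖ ♘ · ♕ · ♗ ♘ ♖│1
  ─────────────────
  a b c d e f g h


a3, f1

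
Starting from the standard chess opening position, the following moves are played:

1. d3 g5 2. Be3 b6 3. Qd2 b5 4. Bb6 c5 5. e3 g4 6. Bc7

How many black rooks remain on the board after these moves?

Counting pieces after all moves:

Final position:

  a b c d e f g h
  ─────────────────
8│♜ ♞ ♝ ♛ ♚ ♝ ♞ ♜│8
7│♟ · ♗ ♟ ♟ ♟ · ♟│7
6│· · · · · · · ·│6
5│· ♟ ♟ · · · · ·│5
4│· · · · · · ♟ ·│4
3│· · · ♙ ♙ · · ·│3
2│♙ ♙ ♙ ♕ · ♙ ♙ ♙│2
1│♖ ♘ · · ♔ ♗ ♘ ♖│1
  ─────────────────
  a b c d e f g h


2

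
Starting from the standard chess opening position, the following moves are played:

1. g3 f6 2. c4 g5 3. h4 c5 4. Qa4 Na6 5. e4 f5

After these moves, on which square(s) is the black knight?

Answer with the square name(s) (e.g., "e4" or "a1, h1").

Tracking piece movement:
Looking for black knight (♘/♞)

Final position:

  a b c d e f g h
  ─────────────────
8│♜ · ♝ ♛ ♚ ♝ ♞ ♜│8
7│♟ ♟ · ♟ ♟ · · ♟│7
6│♞ · · · · · · ·│6
5│· · ♟ · · ♟ ♟ ·│5
4│♕ · ♙ · ♙ · · ♙│4
3│· · · · · · ♙ ·│3
2│♙ ♙ · ♙ · ♙ · ·│2
1│♖ ♘ ♗ · ♔ ♗ ♘ ♖│1
  ─────────────────
  a b c d e f g h


a6, g8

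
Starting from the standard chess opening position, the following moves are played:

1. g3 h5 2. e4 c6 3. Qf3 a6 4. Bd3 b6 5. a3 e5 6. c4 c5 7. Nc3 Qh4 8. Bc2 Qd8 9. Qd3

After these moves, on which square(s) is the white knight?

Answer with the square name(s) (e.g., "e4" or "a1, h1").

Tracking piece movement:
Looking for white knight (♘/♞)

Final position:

  a b c d e f g h
  ─────────────────
8│♜ ♞ ♝ ♛ ♚ ♝ ♞ ♜│8
7│· · · ♟ · ♟ ♟ ·│7
6│♟ ♟ · · · · · ·│6
5│· · ♟ · ♟ · · ♟│5
4│· · ♙ · ♙ · · ·│4
3│♙ · ♘ ♕ · · ♙ ·│3
2│· ♙ ♗ ♙ · ♙ · ♙│2
1│♖ · ♗ · ♔ · ♘ ♖│1
  ─────────────────
  a b c d e f g h


c3, g1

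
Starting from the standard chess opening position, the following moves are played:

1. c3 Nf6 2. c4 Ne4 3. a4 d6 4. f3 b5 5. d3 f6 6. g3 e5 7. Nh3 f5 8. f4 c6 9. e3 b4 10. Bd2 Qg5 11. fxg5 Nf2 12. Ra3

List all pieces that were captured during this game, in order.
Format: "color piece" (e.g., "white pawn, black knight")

Tracking captures:
  fxg5: captured black queen

black queen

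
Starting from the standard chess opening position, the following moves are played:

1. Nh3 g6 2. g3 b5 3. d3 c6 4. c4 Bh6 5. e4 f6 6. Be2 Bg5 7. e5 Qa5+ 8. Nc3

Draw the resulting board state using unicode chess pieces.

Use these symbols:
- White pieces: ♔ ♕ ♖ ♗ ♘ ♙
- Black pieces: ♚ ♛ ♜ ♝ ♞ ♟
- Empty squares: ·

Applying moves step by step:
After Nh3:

♜ ♞ ♝ ♛ ♚ ♝ ♞ ♜
♟ ♟ ♟ ♟ ♟ ♟ ♟ ♟
· · · · · · · ·
· · · · · · · ·
· · · · · · · ·
· · · · · · · ♘
♙ ♙ ♙ ♙ ♙ ♙ ♙ ♙
♖ ♘ ♗ ♕ ♔ ♗ · ♖


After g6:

♜ ♞ ♝ ♛ ♚ ♝ ♞ ♜
♟ ♟ ♟ ♟ ♟ ♟ · ♟
· · · · · · ♟ ·
· · · · · · · ·
· · · · · · · ·
· · · · · · · ♘
♙ ♙ ♙ ♙ ♙ ♙ ♙ ♙
♖ ♘ ♗ ♕ ♔ ♗ · ♖


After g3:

♜ ♞ ♝ ♛ ♚ ♝ ♞ ♜
♟ ♟ ♟ ♟ ♟ ♟ · ♟
· · · · · · ♟ ·
· · · · · · · ·
· · · · · · · ·
· · · · · · ♙ ♘
♙ ♙ ♙ ♙ ♙ ♙ · ♙
♖ ♘ ♗ ♕ ♔ ♗ · ♖


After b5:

♜ ♞ ♝ ♛ ♚ ♝ ♞ ♜
♟ · ♟ ♟ ♟ ♟ · ♟
· · · · · · ♟ ·
· ♟ · · · · · ·
· · · · · · · ·
· · · · · · ♙ ♘
♙ ♙ ♙ ♙ ♙ ♙ · ♙
♖ ♘ ♗ ♕ ♔ ♗ · ♖


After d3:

♜ ♞ ♝ ♛ ♚ ♝ ♞ ♜
♟ · ♟ ♟ ♟ ♟ · ♟
· · · · · · ♟ ·
· ♟ · · · · · ·
· · · · · · · ·
· · · ♙ · · ♙ ♘
♙ ♙ ♙ · ♙ ♙ · ♙
♖ ♘ ♗ ♕ ♔ ♗ · ♖


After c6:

♜ ♞ ♝ ♛ ♚ ♝ ♞ ♜
♟ · · ♟ ♟ ♟ · ♟
· · ♟ · · · ♟ ·
· ♟ · · · · · ·
· · · · · · · ·
· · · ♙ · · ♙ ♘
♙ ♙ ♙ · ♙ ♙ · ♙
♖ ♘ ♗ ♕ ♔ ♗ · ♖


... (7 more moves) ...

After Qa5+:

♜ ♞ ♝ · ♚ · ♞ ♜
♟ · · ♟ ♟ · · ♟
· · ♟ · · ♟ ♟ ·
♛ ♟ · · ♙ · ♝ ·
· · ♙ · · · · ·
· · · ♙ · · ♙ ♘
♙ ♙ · · ♗ ♙ · ♙
♖ ♘ ♗ ♕ ♔ · · ♖


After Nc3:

♜ ♞ ♝ · ♚ · ♞ ♜
♟ · · ♟ ♟ · · ♟
· · ♟ · · ♟ ♟ ·
♛ ♟ · · ♙ · ♝ ·
· · ♙ · · · · ·
· · ♘ ♙ · · ♙ ♘
♙ ♙ · · ♗ ♙ · ♙
♖ · ♗ ♕ ♔ · · ♖



  a b c d e f g h
  ─────────────────
8│♜ ♞ ♝ · ♚ · ♞ ♜│8
7│♟ · · ♟ ♟ · · ♟│7
6│· · ♟ · · ♟ ♟ ·│6
5│♛ ♟ · · ♙ · ♝ ·│5
4│· · ♙ · · · · ·│4
3│· · ♘ ♙ · · ♙ ♘│3
2│♙ ♙ · · ♗ ♙ · ♙│2
1│♖ · ♗ ♕ ♔ · · ♖│1
  ─────────────────
  a b c d e f g h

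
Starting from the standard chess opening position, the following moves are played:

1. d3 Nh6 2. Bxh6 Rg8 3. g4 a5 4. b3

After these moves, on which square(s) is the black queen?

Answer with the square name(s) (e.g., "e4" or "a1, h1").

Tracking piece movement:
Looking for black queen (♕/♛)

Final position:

  a b c d e f g h
  ─────────────────
8│♜ ♞ ♝ ♛ ♚ ♝ ♜ ·│8
7│· ♟ ♟ ♟ ♟ ♟ ♟ ♟│7
6│· · · · · · · ♗│6
5│♟ · · · · · · ·│5
4│· · · · · · ♙ ·│4
3│· ♙ · ♙ · · · ·│3
2│♙ · ♙ · ♙ ♙ · ♙│2
1│♖ ♘ · ♕ ♔ ♗ ♘ ♖│1
  ─────────────────
  a b c d e f g h


d8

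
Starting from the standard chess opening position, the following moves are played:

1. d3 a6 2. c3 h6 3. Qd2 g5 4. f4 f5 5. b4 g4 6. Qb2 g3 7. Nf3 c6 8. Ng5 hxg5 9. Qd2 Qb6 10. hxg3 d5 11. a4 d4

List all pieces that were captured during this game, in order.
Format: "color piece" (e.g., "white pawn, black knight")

Tracking captures:
  hxg5: captured white knight
  hxg3: captured black pawn

white knight, black pawn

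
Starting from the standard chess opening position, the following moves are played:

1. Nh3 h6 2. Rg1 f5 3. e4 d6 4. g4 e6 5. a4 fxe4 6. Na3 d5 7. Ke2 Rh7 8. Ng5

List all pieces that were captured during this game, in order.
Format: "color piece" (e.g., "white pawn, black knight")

Tracking captures:
  fxe4: captured white pawn

white pawn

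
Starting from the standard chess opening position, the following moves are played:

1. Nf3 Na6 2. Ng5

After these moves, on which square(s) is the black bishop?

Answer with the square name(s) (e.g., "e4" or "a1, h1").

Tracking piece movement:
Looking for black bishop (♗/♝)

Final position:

  a b c d e f g h
  ─────────────────
8│♜ · ♝ ♛ ♚ ♝ ♞ ♜│8
7│♟ ♟ ♟ ♟ ♟ ♟ ♟ ♟│7
6│♞ · · · · · · ·│6
5│· · · · · · ♘ ·│5
4│· · · · · · · ·│4
3│· · · · · · · ·│3
2│♙ ♙ ♙ ♙ ♙ ♙ ♙ ♙│2
1│♖ ♘ ♗ ♕ ♔ ♗ · ♖│1
  ─────────────────
  a b c d e f g h


c8, f8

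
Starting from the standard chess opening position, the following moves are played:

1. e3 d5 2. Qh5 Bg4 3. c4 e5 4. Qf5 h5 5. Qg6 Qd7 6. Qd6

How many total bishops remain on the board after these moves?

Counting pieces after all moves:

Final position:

  a b c d e f g h
  ─────────────────
8│♜ ♞ · · ♚ ♝ ♞ ♜│8
7│♟ ♟ ♟ ♛ · ♟ ♟ ·│7
6│· · · ♕ · · · ·│6
5│· · · ♟ ♟ · · ♟│5
4│· · ♙ · · · ♝ ·│4
3│· · · · ♙ · · ·│3
2│♙ ♙ · ♙ · ♙ ♙ ♙│2
1│♖ ♘ ♗ · ♔ ♗ ♘ ♖│1
  ─────────────────
  a b c d e f g h


4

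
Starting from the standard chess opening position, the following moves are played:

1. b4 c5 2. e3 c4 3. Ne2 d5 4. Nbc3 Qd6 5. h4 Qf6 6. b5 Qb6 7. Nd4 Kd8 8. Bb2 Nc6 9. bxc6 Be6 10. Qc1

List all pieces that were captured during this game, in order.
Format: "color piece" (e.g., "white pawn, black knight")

Tracking captures:
  bxc6: captured black knight

black knight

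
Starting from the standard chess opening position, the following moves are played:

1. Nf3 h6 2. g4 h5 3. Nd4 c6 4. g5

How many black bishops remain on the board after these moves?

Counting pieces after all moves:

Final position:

  a b c d e f g h
  ─────────────────
8│♜ ♞ ♝ ♛ ♚ ♝ ♞ ♜│8
7│♟ ♟ · ♟ ♟ ♟ ♟ ·│7
6│· · ♟ · · · · ·│6
5│· · · · · · ♙ ♟│5
4│· · · ♘ · · · ·│4
3│· · · · · · · ·│3
2│♙ ♙ ♙ ♙ ♙ ♙ · ♙│2
1│♖ ♘ ♗ ♕ ♔ ♗ · ♖│1
  ─────────────────
  a b c d e f g h


2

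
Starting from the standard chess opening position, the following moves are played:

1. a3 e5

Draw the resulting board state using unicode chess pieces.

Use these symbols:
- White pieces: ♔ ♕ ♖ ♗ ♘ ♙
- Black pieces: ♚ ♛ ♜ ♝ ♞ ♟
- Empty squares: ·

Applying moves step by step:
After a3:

♜ ♞ ♝ ♛ ♚ ♝ ♞ ♜
♟ ♟ ♟ ♟ ♟ ♟ ♟ ♟
· · · · · · · ·
· · · · · · · ·
· · · · · · · ·
♙ · · · · · · ·
· ♙ ♙ ♙ ♙ ♙ ♙ ♙
♖ ♘ ♗ ♕ ♔ ♗ ♘ ♖


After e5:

♜ ♞ ♝ ♛ ♚ ♝ ♞ ♜
♟ ♟ ♟ ♟ · ♟ ♟ ♟
· · · · · · · ·
· · · · ♟ · · ·
· · · · · · · ·
♙ · · · · · · ·
· ♙ ♙ ♙ ♙ ♙ ♙ ♙
♖ ♘ ♗ ♕ ♔ ♗ ♘ ♖



  a b c d e f g h
  ─────────────────
8│♜ ♞ ♝ ♛ ♚ ♝ ♞ ♜│8
7│♟ ♟ ♟ ♟ · ♟ ♟ ♟│7
6│· · · · · · · ·│6
5│· · · · ♟ · · ·│5
4│· · · · · · · ·│4
3│♙ · · · · · · ·│3
2│· ♙ ♙ ♙ ♙ ♙ ♙ ♙│2
1│♖ ♘ ♗ ♕ ♔ ♗ ♘ ♖│1
  ─────────────────
  a b c d e f g h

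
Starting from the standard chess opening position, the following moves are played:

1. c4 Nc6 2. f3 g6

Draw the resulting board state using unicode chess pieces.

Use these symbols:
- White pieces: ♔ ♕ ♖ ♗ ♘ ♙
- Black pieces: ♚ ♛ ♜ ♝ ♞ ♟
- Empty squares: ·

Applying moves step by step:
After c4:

♜ ♞ ♝ ♛ ♚ ♝ ♞ ♜
♟ ♟ ♟ ♟ ♟ ♟ ♟ ♟
· · · · · · · ·
· · · · · · · ·
· · ♙ · · · · ·
· · · · · · · ·
♙ ♙ · ♙ ♙ ♙ ♙ ♙
♖ ♘ ♗ ♕ ♔ ♗ ♘ ♖


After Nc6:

♜ · ♝ ♛ ♚ ♝ ♞ ♜
♟ ♟ ♟ ♟ ♟ ♟ ♟ ♟
· · ♞ · · · · ·
· · · · · · · ·
· · ♙ · · · · ·
· · · · · · · ·
♙ ♙ · ♙ ♙ ♙ ♙ ♙
♖ ♘ ♗ ♕ ♔ ♗ ♘ ♖


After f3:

♜ · ♝ ♛ ♚ ♝ ♞ ♜
♟ ♟ ♟ ♟ ♟ ♟ ♟ ♟
· · ♞ · · · · ·
· · · · · · · ·
· · ♙ · · · · ·
· · · · · ♙ · ·
♙ ♙ · ♙ ♙ · ♙ ♙
♖ ♘ ♗ ♕ ♔ ♗ ♘ ♖


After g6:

♜ · ♝ ♛ ♚ ♝ ♞ ♜
♟ ♟ ♟ ♟ ♟ ♟ · ♟
· · ♞ · · · ♟ ·
· · · · · · · ·
· · ♙ · · · · ·
· · · · · ♙ · ·
♙ ♙ · ♙ ♙ · ♙ ♙
♖ ♘ ♗ ♕ ♔ ♗ ♘ ♖



  a b c d e f g h
  ─────────────────
8│♜ · ♝ ♛ ♚ ♝ ♞ ♜│8
7│♟ ♟ ♟ ♟ ♟ ♟ · ♟│7
6│· · ♞ · · · ♟ ·│6
5│· · · · · · · ·│5
4│· · ♙ · · · · ·│4
3│· · · · · ♙ · ·│3
2│♙ ♙ · ♙ ♙ · ♙ ♙│2
1│♖ ♘ ♗ ♕ ♔ ♗ ♘ ♖│1
  ─────────────────
  a b c d e f g h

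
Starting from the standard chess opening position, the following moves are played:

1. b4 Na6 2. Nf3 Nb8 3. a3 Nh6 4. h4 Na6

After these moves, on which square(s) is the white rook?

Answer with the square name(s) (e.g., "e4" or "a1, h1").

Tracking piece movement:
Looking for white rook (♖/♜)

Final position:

  a b c d e f g h
  ─────────────────
8│♜ · ♝ ♛ ♚ ♝ · ♜│8
7│♟ ♟ ♟ ♟ ♟ ♟ ♟ ♟│7
6│♞ · · · · · · ♞│6
5│· · · · · · · ·│5
4│· ♙ · · · · · ♙│4
3│♙ · · · · ♘ · ·│3
2│· · ♙ ♙ ♙ ♙ ♙ ·│2
1│♖ ♘ ♗ ♕ ♔ ♗ · ♖│1
  ─────────────────
  a b c d e f g h


a1, h1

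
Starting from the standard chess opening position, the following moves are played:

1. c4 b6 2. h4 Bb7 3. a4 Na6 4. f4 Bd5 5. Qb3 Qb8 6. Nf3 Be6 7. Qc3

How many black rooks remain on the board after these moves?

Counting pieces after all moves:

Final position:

  a b c d e f g h
  ─────────────────
8│♜ ♛ · · ♚ ♝ ♞ ♜│8
7│♟ · ♟ ♟ ♟ ♟ ♟ ♟│7
6│♞ ♟ · · ♝ · · ·│6
5│· · · · · · · ·│5
4│♙ · ♙ · · ♙ · ♙│4
3│· · ♕ · · ♘ · ·│3
2│· ♙ · ♙ ♙ · ♙ ·│2
1│♖ ♘ ♗ · ♔ ♗ · ♖│1
  ─────────────────
  a b c d e f g h


2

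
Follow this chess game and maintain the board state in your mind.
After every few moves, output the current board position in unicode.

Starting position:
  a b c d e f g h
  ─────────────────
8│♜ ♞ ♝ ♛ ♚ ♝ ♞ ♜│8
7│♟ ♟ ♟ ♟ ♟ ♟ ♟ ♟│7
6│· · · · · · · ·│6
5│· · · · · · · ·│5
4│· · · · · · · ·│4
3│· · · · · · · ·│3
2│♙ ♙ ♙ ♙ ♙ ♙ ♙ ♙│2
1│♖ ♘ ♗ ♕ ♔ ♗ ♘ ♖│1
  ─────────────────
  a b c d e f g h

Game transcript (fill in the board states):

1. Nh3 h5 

  a b c d e f g h
  ─────────────────
8│♜ ♞ ♝ ♛ ♚ ♝ ♞ ♜│8
7│♟ ♟ ♟ ♟ ♟ ♟ ♟ ·│7
6│· · · · · · · ·│6
5│· · · · · · · ♟│5
4│· · · · · · · ·│4
3│· · · · · · · ♘│3
2│♙ ♙ ♙ ♙ ♙ ♙ ♙ ♙│2
1│♖ ♘ ♗ ♕ ♔ ♗ · ♖│1
  ─────────────────
  a b c d e f g h

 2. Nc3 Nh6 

  a b c d e f g h
  ─────────────────
8│♜ ♞ ♝ ♛ ♚ ♝ · ♜│8
7│♟ ♟ ♟ ♟ ♟ ♟ ♟ ·│7
6│· · · · · · · ♞│6
5│· · · · · · · ♟│5
4│· · · · · · · ·│4
3│· · ♘ · · · · ♘│3
2│♙ ♙ ♙ ♙ ♙ ♙ ♙ ♙│2
1│♖ · ♗ ♕ ♔ ♗ · ♖│1
  ─────────────────
  a b c d e f g h

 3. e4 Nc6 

  a b c d e f g h
  ─────────────────
8│♜ · ♝ ♛ ♚ ♝ · ♜│8
7│♟ ♟ ♟ ♟ ♟ ♟ ♟ ·│7
6│· · ♞ · · · · ♞│6
5│· · · · · · · ♟│5
4│· · · · ♙ · · ·│4
3│· · ♘ · · · · ♘│3
2│♙ ♙ ♙ ♙ · ♙ ♙ ♙│2
1│♖ · ♗ ♕ ♔ ♗ · ♖│1
  ─────────────────
  a b c d e f g h

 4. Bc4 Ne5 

  a b c d e f g h
  ─────────────────
8│♜ · ♝ ♛ ♚ ♝ · ♜│8
7│♟ ♟ ♟ ♟ ♟ ♟ ♟ ·│7
6│· · · · · · · ♞│6
5│· · · · ♞ · · ♟│5
4│· · ♗ · ♙ · · ·│4
3│· · ♘ · · · · ♘│3
2│♙ ♙ ♙ ♙ · ♙ ♙ ♙│2
1│♖ · ♗ ♕ ♔ · · ♖│1
  ─────────────────
  a b c d e f g h

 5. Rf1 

  a b c d e f g h
  ─────────────────
8│♜ · ♝ ♛ ♚ ♝ · ♜│8
7│♟ ♟ ♟ ♟ ♟ ♟ ♟ ·│7
6│· · · · · · · ♞│6
5│· · · · ♞ · · ♟│5
4│· · ♗ · ♙ · · ·│4
3│· · ♘ · · · · ♘│3
2│♙ ♙ ♙ ♙ · ♙ ♙ ♙│2
1│♖ · ♗ ♕ ♔ ♖ · ·│1
  ─────────────────
  a b c d e f g h


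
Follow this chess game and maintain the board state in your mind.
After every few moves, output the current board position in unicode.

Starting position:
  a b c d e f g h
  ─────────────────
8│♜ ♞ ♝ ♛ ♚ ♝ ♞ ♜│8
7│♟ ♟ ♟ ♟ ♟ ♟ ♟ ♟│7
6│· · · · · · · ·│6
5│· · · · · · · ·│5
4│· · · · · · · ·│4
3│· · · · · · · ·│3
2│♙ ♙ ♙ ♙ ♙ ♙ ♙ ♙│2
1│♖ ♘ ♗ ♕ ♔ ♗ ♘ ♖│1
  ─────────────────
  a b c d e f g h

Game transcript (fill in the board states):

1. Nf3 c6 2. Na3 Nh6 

  a b c d e f g h
  ─────────────────
8│♜ ♞ ♝ ♛ ♚ ♝ · ♜│8
7│♟ ♟ · ♟ ♟ ♟ ♟ ♟│7
6│· · ♟ · · · · ♞│6
5│· · · · · · · ·│5
4│· · · · · · · ·│4
3│♘ · · · · ♘ · ·│3
2│♙ ♙ ♙ ♙ ♙ ♙ ♙ ♙│2
1│♖ · ♗ ♕ ♔ ♗ · ♖│1
  ─────────────────
  a b c d e f g h

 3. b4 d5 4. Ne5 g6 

  a b c d e f g h
  ─────────────────
8│♜ ♞ ♝ ♛ ♚ ♝ · ♜│8
7│♟ ♟ · · ♟ ♟ · ♟│7
6│· · ♟ · · · ♟ ♞│6
5│· · · ♟ ♘ · · ·│5
4│· ♙ · · · · · ·│4
3│♘ · · · · · · ·│3
2│♙ · ♙ ♙ ♙ ♙ ♙ ♙│2
1│♖ · ♗ ♕ ♔ ♗ · ♖│1
  ─────────────────
  a b c d e f g h

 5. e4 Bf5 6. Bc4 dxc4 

  a b c d e f g h
  ─────────────────
8│♜ ♞ · ♛ ♚ ♝ · ♜│8
7│♟ ♟ · · ♟ ♟ · ♟│7
6│· · ♟ · · · ♟ ♞│6
5│· · · · ♘ ♝ · ·│5
4│· ♙ ♟ · ♙ · · ·│4
3│♘ · · · · · · ·│3
2│♙ · ♙ ♙ · ♙ ♙ ♙│2
1│♖ · ♗ ♕ ♔ · · ♖│1
  ─────────────────
  a b c d e f g h



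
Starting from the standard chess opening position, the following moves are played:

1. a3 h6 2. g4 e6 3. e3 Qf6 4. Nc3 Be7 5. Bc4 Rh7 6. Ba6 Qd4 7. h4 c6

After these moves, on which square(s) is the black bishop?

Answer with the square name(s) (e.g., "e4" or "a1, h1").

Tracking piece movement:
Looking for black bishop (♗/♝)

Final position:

  a b c d e f g h
  ─────────────────
8│♜ ♞ ♝ · ♚ · ♞ ·│8
7│♟ ♟ · ♟ ♝ ♟ ♟ ♜│7
6│♗ · ♟ · ♟ · · ♟│6
5│· · · · · · · ·│5
4│· · · ♛ · · ♙ ♙│4
3│♙ · ♘ · ♙ · · ·│3
2│· ♙ ♙ ♙ · ♙ · ·│2
1│♖ · ♗ ♕ ♔ · ♘ ♖│1
  ─────────────────
  a b c d e f g h


c8, e7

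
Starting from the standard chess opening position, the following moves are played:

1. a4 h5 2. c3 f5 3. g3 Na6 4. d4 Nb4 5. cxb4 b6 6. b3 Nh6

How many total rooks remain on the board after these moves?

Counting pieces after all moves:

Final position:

  a b c d e f g h
  ─────────────────
8│♜ · ♝ ♛ ♚ ♝ · ♜│8
7│♟ · ♟ ♟ ♟ · ♟ ·│7
6│· ♟ · · · · · ♞│6
5│· · · · · ♟ · ♟│5
4│♙ ♙ · ♙ · · · ·│4
3│· ♙ · · · · ♙ ·│3
2│· · · · ♙ ♙ · ♙│2
1│♖ ♘ ♗ ♕ ♔ ♗ ♘ ♖│1
  ─────────────────
  a b c d e f g h


4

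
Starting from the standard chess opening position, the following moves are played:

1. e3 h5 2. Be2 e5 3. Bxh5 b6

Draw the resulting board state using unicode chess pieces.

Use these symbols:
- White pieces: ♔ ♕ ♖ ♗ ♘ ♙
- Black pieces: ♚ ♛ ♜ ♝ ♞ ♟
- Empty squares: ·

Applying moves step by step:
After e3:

♜ ♞ ♝ ♛ ♚ ♝ ♞ ♜
♟ ♟ ♟ ♟ ♟ ♟ ♟ ♟
· · · · · · · ·
· · · · · · · ·
· · · · · · · ·
· · · · ♙ · · ·
♙ ♙ ♙ ♙ · ♙ ♙ ♙
♖ ♘ ♗ ♕ ♔ ♗ ♘ ♖


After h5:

♜ ♞ ♝ ♛ ♚ ♝ ♞ ♜
♟ ♟ ♟ ♟ ♟ ♟ ♟ ·
· · · · · · · ·
· · · · · · · ♟
· · · · · · · ·
· · · · ♙ · · ·
♙ ♙ ♙ ♙ · ♙ ♙ ♙
♖ ♘ ♗ ♕ ♔ ♗ ♘ ♖


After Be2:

♜ ♞ ♝ ♛ ♚ ♝ ♞ ♜
♟ ♟ ♟ ♟ ♟ ♟ ♟ ·
· · · · · · · ·
· · · · · · · ♟
· · · · · · · ·
· · · · ♙ · · ·
♙ ♙ ♙ ♙ ♗ ♙ ♙ ♙
♖ ♘ ♗ ♕ ♔ · ♘ ♖


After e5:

♜ ♞ ♝ ♛ ♚ ♝ ♞ ♜
♟ ♟ ♟ ♟ · ♟ ♟ ·
· · · · · · · ·
· · · · ♟ · · ♟
· · · · · · · ·
· · · · ♙ · · ·
♙ ♙ ♙ ♙ ♗ ♙ ♙ ♙
♖ ♘ ♗ ♕ ♔ · ♘ ♖


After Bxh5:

♜ ♞ ♝ ♛ ♚ ♝ ♞ ♜
♟ ♟ ♟ ♟ · ♟ ♟ ·
· · · · · · · ·
· · · · ♟ · · ♗
· · · · · · · ·
· · · · ♙ · · ·
♙ ♙ ♙ ♙ · ♙ ♙ ♙
♖ ♘ ♗ ♕ ♔ · ♘ ♖


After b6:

♜ ♞ ♝ ♛ ♚ ♝ ♞ ♜
♟ · ♟ ♟ · ♟ ♟ ·
· ♟ · · · · · ·
· · · · ♟ · · ♗
· · · · · · · ·
· · · · ♙ · · ·
♙ ♙ ♙ ♙ · ♙ ♙ ♙
♖ ♘ ♗ ♕ ♔ · ♘ ♖



  a b c d e f g h
  ─────────────────
8│♜ ♞ ♝ ♛ ♚ ♝ ♞ ♜│8
7│♟ · ♟ ♟ · ♟ ♟ ·│7
6│· ♟ · · · · · ·│6
5│· · · · ♟ · · ♗│5
4│· · · · · · · ·│4
3│· · · · ♙ · · ·│3
2│♙ ♙ ♙ ♙ · ♙ ♙ ♙│2
1│♖ ♘ ♗ ♕ ♔ · ♘ ♖│1
  ─────────────────
  a b c d e f g h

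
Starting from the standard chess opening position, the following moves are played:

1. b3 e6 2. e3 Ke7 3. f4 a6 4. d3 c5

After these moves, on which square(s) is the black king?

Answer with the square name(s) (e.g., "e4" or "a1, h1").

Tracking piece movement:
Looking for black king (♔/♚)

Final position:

  a b c d e f g h
  ─────────────────
8│♜ ♞ ♝ ♛ · ♝ ♞ ♜│8
7│· ♟ · ♟ ♚ ♟ ♟ ♟│7
6│♟ · · · ♟ · · ·│6
5│· · ♟ · · · · ·│5
4│· · · · · ♙ · ·│4
3│· ♙ · ♙ ♙ · · ·│3
2│♙ · ♙ · · · ♙ ♙│2
1│♖ ♘ ♗ ♕ ♔ ♗ ♘ ♖│1
  ─────────────────
  a b c d e f g h


e7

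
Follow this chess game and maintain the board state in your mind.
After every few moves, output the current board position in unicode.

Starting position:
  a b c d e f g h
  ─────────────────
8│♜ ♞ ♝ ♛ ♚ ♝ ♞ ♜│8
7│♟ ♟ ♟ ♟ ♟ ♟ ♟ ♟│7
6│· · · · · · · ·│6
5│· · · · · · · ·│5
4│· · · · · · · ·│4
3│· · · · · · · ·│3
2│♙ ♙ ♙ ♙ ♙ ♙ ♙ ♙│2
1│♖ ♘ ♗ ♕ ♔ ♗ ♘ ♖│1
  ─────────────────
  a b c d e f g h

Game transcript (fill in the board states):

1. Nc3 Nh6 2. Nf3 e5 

  a b c d e f g h
  ─────────────────
8│♜ ♞ ♝ ♛ ♚ ♝ · ♜│8
7│♟ ♟ ♟ ♟ · ♟ ♟ ♟│7
6│· · · · · · · ♞│6
5│· · · · ♟ · · ·│5
4│· · · · · · · ·│4
3│· · ♘ · · ♘ · ·│3
2│♙ ♙ ♙ ♙ ♙ ♙ ♙ ♙│2
1│♖ · ♗ ♕ ♔ ♗ · ♖│1
  ─────────────────
  a b c d e f g h

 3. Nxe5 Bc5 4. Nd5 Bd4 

  a b c d e f g h
  ─────────────────
8│♜ ♞ ♝ ♛ ♚ · · ♜│8
7│♟ ♟ ♟ ♟ · ♟ ♟ ♟│7
6│· · · · · · · ♞│6
5│· · · ♘ ♘ · · ·│5
4│· · · ♝ · · · ·│4
3│· · · · · · · ·│3
2│♙ ♙ ♙ ♙ ♙ ♙ ♙ ♙│2
1│♖ · ♗ ♕ ♔ ♗ · ♖│1
  ─────────────────
  a b c d e f g h

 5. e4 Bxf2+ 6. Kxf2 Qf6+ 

  a b c d e f g h
  ─────────────────
8│♜ ♞ ♝ · ♚ · · ♜│8
7│♟ ♟ ♟ ♟ · ♟ ♟ ♟│7
6│· · · · · ♛ · ♞│6
5│· · · ♘ ♘ · · ·│5
4│· · · · ♙ · · ·│4
3│· · · · · · · ·│3
2│♙ ♙ ♙ ♙ · ♔ ♙ ♙│2
1│♖ · ♗ ♕ · ♗ · ♖│1
  ─────────────────
  a b c d e f g h

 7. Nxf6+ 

  a b c d e f g h
  ─────────────────
8│♜ ♞ ♝ · ♚ · · ♜│8
7│♟ ♟ ♟ ♟ · ♟ ♟ ♟│7
6│· · · · · ♘ · ♞│6
5│· · · · ♘ · · ·│5
4│· · · · ♙ · · ·│4
3│· · · · · · · ·│3
2│♙ ♙ ♙ ♙ · ♔ ♙ ♙│2
1│♖ · ♗ ♕ · ♗ · ♖│1
  ─────────────────
  a b c d e f g h


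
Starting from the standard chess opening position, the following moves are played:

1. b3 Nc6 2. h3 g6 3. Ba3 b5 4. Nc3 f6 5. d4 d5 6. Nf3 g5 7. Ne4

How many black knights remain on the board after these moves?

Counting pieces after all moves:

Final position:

  a b c d e f g h
  ─────────────────
8│♜ · ♝ ♛ ♚ ♝ ♞ ♜│8
7│♟ · ♟ · ♟ · · ♟│7
6│· · ♞ · · ♟ · ·│6
5│· ♟ · ♟ · · ♟ ·│5
4│· · · ♙ ♘ · · ·│4
3│♗ ♙ · · · ♘ · ♙│3
2│♙ · ♙ · ♙ ♙ ♙ ·│2
1│♖ · · ♕ ♔ ♗ · ♖│1
  ─────────────────
  a b c d e f g h


2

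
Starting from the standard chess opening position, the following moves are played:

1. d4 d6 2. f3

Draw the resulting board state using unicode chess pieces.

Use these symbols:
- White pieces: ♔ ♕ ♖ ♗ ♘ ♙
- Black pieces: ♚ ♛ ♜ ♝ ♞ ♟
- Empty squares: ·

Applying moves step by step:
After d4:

♜ ♞ ♝ ♛ ♚ ♝ ♞ ♜
♟ ♟ ♟ ♟ ♟ ♟ ♟ ♟
· · · · · · · ·
· · · · · · · ·
· · · ♙ · · · ·
· · · · · · · ·
♙ ♙ ♙ · ♙ ♙ ♙ ♙
♖ ♘ ♗ ♕ ♔ ♗ ♘ ♖


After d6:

♜ ♞ ♝ ♛ ♚ ♝ ♞ ♜
♟ ♟ ♟ · ♟ ♟ ♟ ♟
· · · ♟ · · · ·
· · · · · · · ·
· · · ♙ · · · ·
· · · · · · · ·
♙ ♙ ♙ · ♙ ♙ ♙ ♙
♖ ♘ ♗ ♕ ♔ ♗ ♘ ♖


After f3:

♜ ♞ ♝ ♛ ♚ ♝ ♞ ♜
♟ ♟ ♟ · ♟ ♟ ♟ ♟
· · · ♟ · · · ·
· · · · · · · ·
· · · ♙ · · · ·
· · · · · ♙ · ·
♙ ♙ ♙ · ♙ · ♙ ♙
♖ ♘ ♗ ♕ ♔ ♗ ♘ ♖



  a b c d e f g h
  ─────────────────
8│♜ ♞ ♝ ♛ ♚ ♝ ♞ ♜│8
7│♟ ♟ ♟ · ♟ ♟ ♟ ♟│7
6│· · · ♟ · · · ·│6
5│· · · · · · · ·│5
4│· · · ♙ · · · ·│4
3│· · · · · ♙ · ·│3
2│♙ ♙ ♙ · ♙ · ♙ ♙│2
1│♖ ♘ ♗ ♕ ♔ ♗ ♘ ♖│1
  ─────────────────
  a b c d e f g h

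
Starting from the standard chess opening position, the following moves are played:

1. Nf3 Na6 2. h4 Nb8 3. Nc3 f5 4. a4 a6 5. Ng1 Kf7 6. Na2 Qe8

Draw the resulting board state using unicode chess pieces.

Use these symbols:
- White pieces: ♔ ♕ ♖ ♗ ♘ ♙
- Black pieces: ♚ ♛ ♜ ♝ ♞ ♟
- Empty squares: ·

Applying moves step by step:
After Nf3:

♜ ♞ ♝ ♛ ♚ ♝ ♞ ♜
♟ ♟ ♟ ♟ ♟ ♟ ♟ ♟
· · · · · · · ·
· · · · · · · ·
· · · · · · · ·
· · · · · ♘ · ·
♙ ♙ ♙ ♙ ♙ ♙ ♙ ♙
♖ ♘ ♗ ♕ ♔ ♗ · ♖


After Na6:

♜ · ♝ ♛ ♚ ♝ ♞ ♜
♟ ♟ ♟ ♟ ♟ ♟ ♟ ♟
♞ · · · · · · ·
· · · · · · · ·
· · · · · · · ·
· · · · · ♘ · ·
♙ ♙ ♙ ♙ ♙ ♙ ♙ ♙
♖ ♘ ♗ ♕ ♔ ♗ · ♖


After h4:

♜ · ♝ ♛ ♚ ♝ ♞ ♜
♟ ♟ ♟ ♟ ♟ ♟ ♟ ♟
♞ · · · · · · ·
· · · · · · · ·
· · · · · · · ♙
· · · · · ♘ · ·
♙ ♙ ♙ ♙ ♙ ♙ ♙ ·
♖ ♘ ♗ ♕ ♔ ♗ · ♖


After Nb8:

♜ ♞ ♝ ♛ ♚ ♝ ♞ ♜
♟ ♟ ♟ ♟ ♟ ♟ ♟ ♟
· · · · · · · ·
· · · · · · · ·
· · · · · · · ♙
· · · · · ♘ · ·
♙ ♙ ♙ ♙ ♙ ♙ ♙ ·
♖ ♘ ♗ ♕ ♔ ♗ · ♖


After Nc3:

♜ ♞ ♝ ♛ ♚ ♝ ♞ ♜
♟ ♟ ♟ ♟ ♟ ♟ ♟ ♟
· · · · · · · ·
· · · · · · · ·
· · · · · · · ♙
· · ♘ · · ♘ · ·
♙ ♙ ♙ ♙ ♙ ♙ ♙ ·
♖ · ♗ ♕ ♔ ♗ · ♖


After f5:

♜ ♞ ♝ ♛ ♚ ♝ ♞ ♜
♟ ♟ ♟ ♟ ♟ · ♟ ♟
· · · · · · · ·
· · · · · ♟ · ·
· · · · · · · ♙
· · ♘ · · ♘ · ·
♙ ♙ ♙ ♙ ♙ ♙ ♙ ·
♖ · ♗ ♕ ♔ ♗ · ♖


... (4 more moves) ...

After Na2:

♜ ♞ ♝ ♛ · ♝ ♞ ♜
· ♟ ♟ ♟ ♟ ♚ ♟ ♟
♟ · · · · · · ·
· · · · · ♟ · ·
♙ · · · · · · ♙
· · · · · · · ·
♘ ♙ ♙ ♙ ♙ ♙ ♙ ·
♖ · ♗ ♕ ♔ ♗ ♘ ♖


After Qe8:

♜ ♞ ♝ · ♛ ♝ ♞ ♜
· ♟ ♟ ♟ ♟ ♚ ♟ ♟
♟ · · · · · · ·
· · · · · ♟ · ·
♙ · · · · · · ♙
· · · · · · · ·
♘ ♙ ♙ ♙ ♙ ♙ ♙ ·
♖ · ♗ ♕ ♔ ♗ ♘ ♖



  a b c d e f g h
  ─────────────────
8│♜ ♞ ♝ · ♛ ♝ ♞ ♜│8
7│· ♟ ♟ ♟ ♟ ♚ ♟ ♟│7
6│♟ · · · · · · ·│6
5│· · · · · ♟ · ·│5
4│♙ · · · · · · ♙│4
3│· · · · · · · ·│3
2│♘ ♙ ♙ ♙ ♙ ♙ ♙ ·│2
1│♖ · ♗ ♕ ♔ ♗ ♘ ♖│1
  ─────────────────
  a b c d e f g h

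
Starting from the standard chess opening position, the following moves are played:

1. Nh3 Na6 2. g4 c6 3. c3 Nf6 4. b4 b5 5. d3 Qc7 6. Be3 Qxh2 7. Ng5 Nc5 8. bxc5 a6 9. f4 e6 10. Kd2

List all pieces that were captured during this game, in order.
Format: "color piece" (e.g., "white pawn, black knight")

Tracking captures:
  Qxh2: captured white pawn
  bxc5: captured black knight

white pawn, black knight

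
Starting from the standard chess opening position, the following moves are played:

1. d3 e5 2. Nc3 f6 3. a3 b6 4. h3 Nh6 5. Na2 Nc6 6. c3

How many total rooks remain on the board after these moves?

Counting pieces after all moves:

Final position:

  a b c d e f g h
  ─────────────────
8│♜ · ♝ ♛ ♚ ♝ · ♜│8
7│♟ · ♟ ♟ · · ♟ ♟│7
6│· ♟ ♞ · · ♟ · ♞│6
5│· · · · ♟ · · ·│5
4│· · · · · · · ·│4
3│♙ · ♙ ♙ · · · ♙│3
2│♘ ♙ · · ♙ ♙ ♙ ·│2
1│♖ · ♗ ♕ ♔ ♗ ♘ ♖│1
  ─────────────────
  a b c d e f g h


4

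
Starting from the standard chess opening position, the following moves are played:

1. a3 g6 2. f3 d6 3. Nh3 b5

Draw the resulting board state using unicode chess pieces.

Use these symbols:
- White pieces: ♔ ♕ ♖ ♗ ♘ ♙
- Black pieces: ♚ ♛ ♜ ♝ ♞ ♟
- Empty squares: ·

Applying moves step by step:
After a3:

♜ ♞ ♝ ♛ ♚ ♝ ♞ ♜
♟ ♟ ♟ ♟ ♟ ♟ ♟ ♟
· · · · · · · ·
· · · · · · · ·
· · · · · · · ·
♙ · · · · · · ·
· ♙ ♙ ♙ ♙ ♙ ♙ ♙
♖ ♘ ♗ ♕ ♔ ♗ ♘ ♖


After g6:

♜ ♞ ♝ ♛ ♚ ♝ ♞ ♜
♟ ♟ ♟ ♟ ♟ ♟ · ♟
· · · · · · ♟ ·
· · · · · · · ·
· · · · · · · ·
♙ · · · · · · ·
· ♙ ♙ ♙ ♙ ♙ ♙ ♙
♖ ♘ ♗ ♕ ♔ ♗ ♘ ♖


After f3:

♜ ♞ ♝ ♛ ♚ ♝ ♞ ♜
♟ ♟ ♟ ♟ ♟ ♟ · ♟
· · · · · · ♟ ·
· · · · · · · ·
· · · · · · · ·
♙ · · · · ♙ · ·
· ♙ ♙ ♙ ♙ · ♙ ♙
♖ ♘ ♗ ♕ ♔ ♗ ♘ ♖


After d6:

♜ ♞ ♝ ♛ ♚ ♝ ♞ ♜
♟ ♟ ♟ · ♟ ♟ · ♟
· · · ♟ · · ♟ ·
· · · · · · · ·
· · · · · · · ·
♙ · · · · ♙ · ·
· ♙ ♙ ♙ ♙ · ♙ ♙
♖ ♘ ♗ ♕ ♔ ♗ ♘ ♖


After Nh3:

♜ ♞ ♝ ♛ ♚ ♝ ♞ ♜
♟ ♟ ♟ · ♟ ♟ · ♟
· · · ♟ · · ♟ ·
· · · · · · · ·
· · · · · · · ·
♙ · · · · ♙ · ♘
· ♙ ♙ ♙ ♙ · ♙ ♙
♖ ♘ ♗ ♕ ♔ ♗ · ♖


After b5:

♜ ♞ ♝ ♛ ♚ ♝ ♞ ♜
♟ · ♟ · ♟ ♟ · ♟
· · · ♟ · · ♟ ·
· ♟ · · · · · ·
· · · · · · · ·
♙ · · · · ♙ · ♘
· ♙ ♙ ♙ ♙ · ♙ ♙
♖ ♘ ♗ ♕ ♔ ♗ · ♖



  a b c d e f g h
  ─────────────────
8│♜ ♞ ♝ ♛ ♚ ♝ ♞ ♜│8
7│♟ · ♟ · ♟ ♟ · ♟│7
6│· · · ♟ · · ♟ ·│6
5│· ♟ · · · · · ·│5
4│· · · · · · · ·│4
3│♙ · · · · ♙ · ♘│3
2│· ♙ ♙ ♙ ♙ · ♙ ♙│2
1│♖ ♘ ♗ ♕ ♔ ♗ · ♖│1
  ─────────────────
  a b c d e f g h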